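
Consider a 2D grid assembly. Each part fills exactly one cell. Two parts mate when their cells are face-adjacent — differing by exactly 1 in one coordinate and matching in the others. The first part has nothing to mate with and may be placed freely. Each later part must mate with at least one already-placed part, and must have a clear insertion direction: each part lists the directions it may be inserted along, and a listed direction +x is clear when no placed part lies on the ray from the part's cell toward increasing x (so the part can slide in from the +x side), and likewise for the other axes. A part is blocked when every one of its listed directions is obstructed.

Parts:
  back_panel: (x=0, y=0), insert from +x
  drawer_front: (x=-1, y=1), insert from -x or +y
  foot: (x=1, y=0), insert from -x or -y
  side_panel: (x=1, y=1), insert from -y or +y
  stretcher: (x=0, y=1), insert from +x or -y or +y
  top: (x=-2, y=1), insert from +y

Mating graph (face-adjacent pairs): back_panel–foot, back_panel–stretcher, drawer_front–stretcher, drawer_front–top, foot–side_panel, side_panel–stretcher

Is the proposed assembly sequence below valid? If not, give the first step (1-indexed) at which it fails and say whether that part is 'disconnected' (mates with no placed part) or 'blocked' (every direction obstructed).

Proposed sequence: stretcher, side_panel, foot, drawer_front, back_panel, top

Invalid at step 5 (blocked)

1. stretcher@(0, 1) [+x clear] — {stretcher}
2. side_panel@(1, 1) [-y clear] — {side_panel, stretcher}
3. foot@(1, 0) [-x clear] — {foot, side_panel, stretcher}
4. drawer_front@(-1, 1) [-x clear] — {drawer_front, foot, side_panel, stretcher}
5. back_panel@(0, 0) — +x all obstructed ⇒ blocked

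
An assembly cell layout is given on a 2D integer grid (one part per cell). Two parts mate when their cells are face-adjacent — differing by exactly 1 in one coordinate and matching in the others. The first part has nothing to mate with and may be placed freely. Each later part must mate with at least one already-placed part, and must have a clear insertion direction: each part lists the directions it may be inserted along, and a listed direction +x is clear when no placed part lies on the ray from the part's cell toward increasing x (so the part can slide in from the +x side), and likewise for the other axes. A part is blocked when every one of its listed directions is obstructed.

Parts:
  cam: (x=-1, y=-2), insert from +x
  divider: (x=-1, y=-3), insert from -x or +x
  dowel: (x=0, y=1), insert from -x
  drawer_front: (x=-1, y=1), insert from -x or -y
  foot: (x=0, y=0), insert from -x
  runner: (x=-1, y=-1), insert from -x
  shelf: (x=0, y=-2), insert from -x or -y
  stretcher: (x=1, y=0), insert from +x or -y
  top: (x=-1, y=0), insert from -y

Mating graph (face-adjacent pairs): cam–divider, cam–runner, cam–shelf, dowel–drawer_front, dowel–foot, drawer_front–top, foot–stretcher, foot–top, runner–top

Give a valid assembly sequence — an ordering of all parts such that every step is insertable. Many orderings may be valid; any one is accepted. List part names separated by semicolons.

stretcher; foot; dowel; top; drawer_front; runner; cam; shelf; divider

1. stretcher@(1, 0) [+x clear] — {stretcher}
2. foot@(0, 0) [-x clear] — {foot, stretcher}
3. dowel@(0, 1) [-x clear] — {dowel, foot, stretcher}
4. top@(-1, 0) [-y clear] — {dowel, foot, stretcher, top}
5. drawer_front@(-1, 1) [-x clear] — {dowel, drawer_front, foot, stretcher, top}
6. runner@(-1, -1) [-x clear] — {dowel, drawer_front, foot, runner, stretcher, top}
7. cam@(-1, -2) [+x clear] — {cam, dowel, drawer_front, foot, runner, stretcher, top}
8. shelf@(0, -2) [-y clear] — {cam, dowel, drawer_front, foot, runner, shelf, stretcher, top}
9. divider@(-1, -3) [-x clear] — {cam, divider, dowel, drawer_front, foot, runner, shelf, stretcher, top}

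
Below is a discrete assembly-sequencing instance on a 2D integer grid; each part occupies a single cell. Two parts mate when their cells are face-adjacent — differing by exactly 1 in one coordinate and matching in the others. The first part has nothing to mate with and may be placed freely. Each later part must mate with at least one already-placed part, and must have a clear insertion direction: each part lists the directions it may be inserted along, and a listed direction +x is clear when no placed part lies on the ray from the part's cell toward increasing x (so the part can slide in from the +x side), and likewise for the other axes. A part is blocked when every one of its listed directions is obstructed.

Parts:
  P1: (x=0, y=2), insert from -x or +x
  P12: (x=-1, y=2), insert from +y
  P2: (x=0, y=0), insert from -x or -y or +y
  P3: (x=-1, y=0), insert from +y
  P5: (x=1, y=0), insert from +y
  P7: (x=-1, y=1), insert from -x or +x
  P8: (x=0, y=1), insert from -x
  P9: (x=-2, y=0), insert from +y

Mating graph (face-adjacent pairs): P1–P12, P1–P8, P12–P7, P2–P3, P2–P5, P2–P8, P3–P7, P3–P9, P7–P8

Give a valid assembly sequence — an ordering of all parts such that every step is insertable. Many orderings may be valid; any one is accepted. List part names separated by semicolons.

1. P2@(0, 0) [-x clear] — {P2}
2. P8@(0, 1) [-x clear] — {P2, P8}
3. P1@(0, 2) [-x clear] — {P1, P2, P8}
4. P5@(1, 0) [+y clear] — {P1, P2, P5, P8}
5. P3@(-1, 0) [+y clear] — {P1, P2, P3, P5, P8}
6. P12@(-1, 2) [+y clear] — {P1, P12, P2, P3, P5, P8}
7. P9@(-2, 0) [+y clear] — {P1, P12, P2, P3, P5, P8, P9}
8. P7@(-1, 1) [-x clear] — {P1, P12, P2, P3, P5, P7, P8, P9}

P2; P8; P1; P5; P3; P12; P9; P7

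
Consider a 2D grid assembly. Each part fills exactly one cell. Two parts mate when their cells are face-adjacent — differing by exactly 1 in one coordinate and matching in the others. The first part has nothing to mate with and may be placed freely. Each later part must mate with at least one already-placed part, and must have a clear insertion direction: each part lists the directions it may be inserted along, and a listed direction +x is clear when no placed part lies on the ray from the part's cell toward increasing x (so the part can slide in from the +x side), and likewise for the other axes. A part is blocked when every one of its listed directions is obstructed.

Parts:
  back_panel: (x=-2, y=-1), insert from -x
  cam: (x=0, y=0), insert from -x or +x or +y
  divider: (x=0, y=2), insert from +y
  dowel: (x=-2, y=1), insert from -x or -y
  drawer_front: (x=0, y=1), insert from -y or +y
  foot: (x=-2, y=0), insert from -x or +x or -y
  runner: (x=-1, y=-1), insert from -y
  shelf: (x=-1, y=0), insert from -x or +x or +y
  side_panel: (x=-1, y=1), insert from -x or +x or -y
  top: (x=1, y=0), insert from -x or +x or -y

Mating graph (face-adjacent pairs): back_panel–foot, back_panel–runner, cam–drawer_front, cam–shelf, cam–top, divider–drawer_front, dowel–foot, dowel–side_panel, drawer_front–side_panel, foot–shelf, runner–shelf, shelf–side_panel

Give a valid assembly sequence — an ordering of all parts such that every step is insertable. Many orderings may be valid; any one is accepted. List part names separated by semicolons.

1. top@(1, 0) [-x clear] — {top}
2. cam@(0, 0) [-x clear] — {cam, top}
3. drawer_front@(0, 1) [+y clear] — {cam, drawer_front, top}
4. divider@(0, 2) [+y clear] — {cam, divider, drawer_front, top}
5. shelf@(-1, 0) [-x clear] — {cam, divider, drawer_front, shelf, top}
6. side_panel@(-1, 1) [-x clear] — {cam, divider, drawer_front, shelf, side_panel, top}
7. dowel@(-2, 1) [-x clear] — {cam, divider, dowel, drawer_front, shelf, side_panel, top}
8. runner@(-1, -1) [-y clear] — {cam, divider, dowel, drawer_front, runner, shelf, side_panel, top}
9. back_panel@(-2, -1) [-x clear] — {back_panel, cam, divider, dowel, drawer_front, runner, shelf, side_panel, top}
10. foot@(-2, 0) [-x clear] — {back_panel, cam, divider, dowel, drawer_front, foot, runner, shelf, side_panel, top}

top; cam; drawer_front; divider; shelf; side_panel; dowel; runner; back_panel; foot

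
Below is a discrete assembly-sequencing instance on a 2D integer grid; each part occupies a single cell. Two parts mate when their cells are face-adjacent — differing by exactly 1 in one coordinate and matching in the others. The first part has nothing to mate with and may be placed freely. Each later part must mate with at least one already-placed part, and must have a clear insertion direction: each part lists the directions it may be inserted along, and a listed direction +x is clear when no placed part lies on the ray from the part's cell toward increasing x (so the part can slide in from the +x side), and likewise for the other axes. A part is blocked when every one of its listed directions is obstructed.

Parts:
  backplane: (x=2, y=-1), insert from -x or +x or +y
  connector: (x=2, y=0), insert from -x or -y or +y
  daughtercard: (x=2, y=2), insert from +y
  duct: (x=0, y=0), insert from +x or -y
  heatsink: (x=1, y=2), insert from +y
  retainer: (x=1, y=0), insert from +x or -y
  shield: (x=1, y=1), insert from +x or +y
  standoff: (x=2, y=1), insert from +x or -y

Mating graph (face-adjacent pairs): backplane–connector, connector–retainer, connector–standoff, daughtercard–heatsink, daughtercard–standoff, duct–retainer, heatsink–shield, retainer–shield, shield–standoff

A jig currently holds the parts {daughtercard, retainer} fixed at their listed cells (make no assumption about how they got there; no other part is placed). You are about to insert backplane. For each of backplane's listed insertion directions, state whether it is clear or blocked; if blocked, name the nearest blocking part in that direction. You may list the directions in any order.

-x: ray from backplane(2, -1) has no placed part ⇒ clear
+x: ray from backplane(2, -1) has no placed part ⇒ clear
+y: nearest on ray is daughtercard@(2, 2) ⇒ blocked

+x: clear; +y: blocked by daughtercard; -x: clear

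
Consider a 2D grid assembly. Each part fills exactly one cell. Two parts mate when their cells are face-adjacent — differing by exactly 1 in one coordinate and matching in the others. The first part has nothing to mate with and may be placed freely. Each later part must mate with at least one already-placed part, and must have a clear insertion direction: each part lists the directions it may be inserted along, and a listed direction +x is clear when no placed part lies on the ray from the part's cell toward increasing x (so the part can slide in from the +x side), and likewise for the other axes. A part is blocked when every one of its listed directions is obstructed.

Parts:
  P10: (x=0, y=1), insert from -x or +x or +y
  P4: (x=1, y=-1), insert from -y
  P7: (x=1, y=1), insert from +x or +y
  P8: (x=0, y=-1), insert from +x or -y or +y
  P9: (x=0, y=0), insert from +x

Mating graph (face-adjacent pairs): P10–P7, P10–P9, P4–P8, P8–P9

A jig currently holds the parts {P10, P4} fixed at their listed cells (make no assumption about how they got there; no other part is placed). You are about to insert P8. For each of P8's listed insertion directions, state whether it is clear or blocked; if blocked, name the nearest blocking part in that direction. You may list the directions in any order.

+x: nearest on ray is P4@(1, -1) ⇒ blocked
-y: ray from P8(0, -1) has no placed part ⇒ clear
+y: nearest on ray is P10@(0, 1) ⇒ blocked

+x: blocked by P4; +y: blocked by P10; -y: clear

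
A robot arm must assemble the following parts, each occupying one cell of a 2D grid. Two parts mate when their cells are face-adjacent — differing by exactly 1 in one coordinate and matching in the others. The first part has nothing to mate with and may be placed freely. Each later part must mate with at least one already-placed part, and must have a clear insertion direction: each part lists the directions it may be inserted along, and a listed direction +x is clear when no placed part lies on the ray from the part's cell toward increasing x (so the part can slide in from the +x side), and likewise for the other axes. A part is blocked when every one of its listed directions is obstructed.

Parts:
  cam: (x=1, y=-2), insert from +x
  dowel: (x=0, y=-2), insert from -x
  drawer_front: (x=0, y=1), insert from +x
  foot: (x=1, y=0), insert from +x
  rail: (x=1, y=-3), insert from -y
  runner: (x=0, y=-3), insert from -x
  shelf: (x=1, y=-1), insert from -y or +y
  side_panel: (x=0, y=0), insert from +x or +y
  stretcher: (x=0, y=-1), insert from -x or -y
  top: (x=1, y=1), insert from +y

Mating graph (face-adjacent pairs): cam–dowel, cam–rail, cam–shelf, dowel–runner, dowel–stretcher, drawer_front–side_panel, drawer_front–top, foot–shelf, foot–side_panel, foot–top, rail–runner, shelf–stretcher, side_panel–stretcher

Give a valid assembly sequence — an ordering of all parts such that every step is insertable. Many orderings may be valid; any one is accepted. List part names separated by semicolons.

runner; dowel; stretcher; shelf; side_panel; cam; foot; rail; drawer_front; top

1. runner@(0, -3) [-x clear] — {runner}
2. dowel@(0, -2) [-x clear] — {dowel, runner}
3. stretcher@(0, -1) [-x clear] — {dowel, runner, stretcher}
4. shelf@(1, -1) [-y clear] — {dowel, runner, shelf, stretcher}
5. side_panel@(0, 0) [+x clear] — {dowel, runner, shelf, side_panel, stretcher}
6. cam@(1, -2) [+x clear] — {cam, dowel, runner, shelf, side_panel, stretcher}
7. foot@(1, 0) [+x clear] — {cam, dowel, foot, runner, shelf, side_panel, stretcher}
8. rail@(1, -3) [-y clear] — {cam, dowel, foot, rail, runner, shelf, side_panel, stretcher}
9. drawer_front@(0, 1) [+x clear] — {cam, dowel, drawer_front, foot, rail, runner, shelf, side_panel, stretcher}
10. top@(1, 1) [+y clear] — {cam, dowel, drawer_front, foot, rail, runner, shelf, side_panel, stretcher, top}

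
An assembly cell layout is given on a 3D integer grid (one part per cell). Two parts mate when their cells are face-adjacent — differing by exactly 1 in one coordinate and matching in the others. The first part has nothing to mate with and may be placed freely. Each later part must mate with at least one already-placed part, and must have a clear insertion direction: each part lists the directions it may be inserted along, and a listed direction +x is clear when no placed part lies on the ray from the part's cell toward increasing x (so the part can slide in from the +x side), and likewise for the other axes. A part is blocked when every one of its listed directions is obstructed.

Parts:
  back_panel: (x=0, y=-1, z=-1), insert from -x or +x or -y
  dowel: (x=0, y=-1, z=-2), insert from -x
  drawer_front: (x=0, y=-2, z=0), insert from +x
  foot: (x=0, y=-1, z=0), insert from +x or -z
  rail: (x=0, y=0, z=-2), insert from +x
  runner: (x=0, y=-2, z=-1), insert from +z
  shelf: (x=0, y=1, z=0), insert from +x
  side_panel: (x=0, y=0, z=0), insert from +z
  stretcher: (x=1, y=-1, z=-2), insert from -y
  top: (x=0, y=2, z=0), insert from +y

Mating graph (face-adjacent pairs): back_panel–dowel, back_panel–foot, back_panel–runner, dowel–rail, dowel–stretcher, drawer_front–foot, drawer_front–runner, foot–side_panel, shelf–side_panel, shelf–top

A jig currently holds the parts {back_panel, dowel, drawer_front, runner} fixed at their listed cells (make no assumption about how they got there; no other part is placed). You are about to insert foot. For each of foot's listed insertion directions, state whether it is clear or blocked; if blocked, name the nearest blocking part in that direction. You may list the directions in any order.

+x: ray from foot(0, -1, 0) has no placed part ⇒ clear
-z: nearest on ray is back_panel@(0, -1, -1) ⇒ blocked

+x: clear; -z: blocked by back_panel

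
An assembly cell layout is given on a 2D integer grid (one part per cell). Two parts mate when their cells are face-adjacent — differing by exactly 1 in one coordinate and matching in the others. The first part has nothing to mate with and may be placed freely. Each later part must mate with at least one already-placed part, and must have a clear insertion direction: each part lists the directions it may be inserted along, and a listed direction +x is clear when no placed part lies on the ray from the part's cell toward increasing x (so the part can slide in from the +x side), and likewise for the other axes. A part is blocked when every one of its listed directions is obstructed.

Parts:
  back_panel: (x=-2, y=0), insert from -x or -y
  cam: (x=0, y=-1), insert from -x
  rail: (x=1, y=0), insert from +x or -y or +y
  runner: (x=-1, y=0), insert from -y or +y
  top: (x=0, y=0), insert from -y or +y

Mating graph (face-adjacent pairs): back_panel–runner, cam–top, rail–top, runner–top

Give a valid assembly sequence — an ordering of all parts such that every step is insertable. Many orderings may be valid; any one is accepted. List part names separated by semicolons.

runner; back_panel; top; cam; rail

1. runner@(-1, 0) [-y clear] — {runner}
2. back_panel@(-2, 0) [-x clear] — {back_panel, runner}
3. top@(0, 0) [-y clear] — {back_panel, runner, top}
4. cam@(0, -1) [-x clear] — {back_panel, cam, runner, top}
5. rail@(1, 0) [+x clear] — {back_panel, cam, rail, runner, top}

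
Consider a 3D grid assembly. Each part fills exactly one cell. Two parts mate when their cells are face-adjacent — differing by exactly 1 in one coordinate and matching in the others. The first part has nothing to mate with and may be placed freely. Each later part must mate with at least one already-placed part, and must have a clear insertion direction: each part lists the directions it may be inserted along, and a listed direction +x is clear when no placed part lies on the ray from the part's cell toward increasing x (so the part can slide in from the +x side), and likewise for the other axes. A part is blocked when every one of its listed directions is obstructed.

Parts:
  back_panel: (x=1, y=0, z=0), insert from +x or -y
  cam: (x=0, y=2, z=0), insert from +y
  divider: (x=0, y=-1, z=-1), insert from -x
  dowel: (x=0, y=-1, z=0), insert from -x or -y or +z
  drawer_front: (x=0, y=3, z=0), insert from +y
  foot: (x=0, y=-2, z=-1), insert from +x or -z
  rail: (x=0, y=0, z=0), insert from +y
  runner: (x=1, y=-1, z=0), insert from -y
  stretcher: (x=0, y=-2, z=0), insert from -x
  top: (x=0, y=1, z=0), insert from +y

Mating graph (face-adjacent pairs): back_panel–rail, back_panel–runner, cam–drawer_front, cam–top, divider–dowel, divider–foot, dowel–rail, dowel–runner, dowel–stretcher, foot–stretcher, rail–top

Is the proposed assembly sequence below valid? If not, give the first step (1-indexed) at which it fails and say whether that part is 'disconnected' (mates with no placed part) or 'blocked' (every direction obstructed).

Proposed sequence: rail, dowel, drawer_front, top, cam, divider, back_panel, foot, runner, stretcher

1. rail@(0, 0, 0) [+y clear] — {rail}
2. dowel@(0, -1, 0) [-x clear] — {dowel, rail}
3. drawer_front@(0, 3, 0) — no placed neighbour ⇒ disconnected

Invalid at step 3 (disconnected)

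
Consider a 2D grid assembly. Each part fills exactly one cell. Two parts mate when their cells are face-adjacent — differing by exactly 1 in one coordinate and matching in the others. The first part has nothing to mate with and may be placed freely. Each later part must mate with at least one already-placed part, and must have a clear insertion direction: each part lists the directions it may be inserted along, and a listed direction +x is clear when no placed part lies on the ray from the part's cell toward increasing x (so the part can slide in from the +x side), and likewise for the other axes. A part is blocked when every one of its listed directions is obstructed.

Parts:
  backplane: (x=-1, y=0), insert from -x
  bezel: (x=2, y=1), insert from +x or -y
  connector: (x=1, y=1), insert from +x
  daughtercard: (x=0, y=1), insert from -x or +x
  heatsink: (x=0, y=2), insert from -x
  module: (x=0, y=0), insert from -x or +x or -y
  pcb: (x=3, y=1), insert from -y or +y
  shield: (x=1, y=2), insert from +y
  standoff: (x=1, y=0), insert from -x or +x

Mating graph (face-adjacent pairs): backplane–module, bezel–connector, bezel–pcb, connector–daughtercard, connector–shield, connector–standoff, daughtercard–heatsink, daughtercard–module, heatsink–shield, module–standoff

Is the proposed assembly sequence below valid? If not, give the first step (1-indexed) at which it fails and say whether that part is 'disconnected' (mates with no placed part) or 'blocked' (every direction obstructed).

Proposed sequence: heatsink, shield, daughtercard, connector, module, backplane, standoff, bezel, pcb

Valid

1. heatsink@(0, 2) [-x clear] — {heatsink}
2. shield@(1, 2) [+y clear] — {heatsink, shield}
3. daughtercard@(0, 1) [-x clear] — {daughtercard, heatsink, shield}
4. connector@(1, 1) [+x clear] — {connector, daughtercard, heatsink, shield}
5. module@(0, 0) [-x clear] — {connector, daughtercard, heatsink, module, shield}
6. backplane@(-1, 0) [-x clear] — {backplane, connector, daughtercard, heatsink, module, shield}
7. standoff@(1, 0) [+x clear] — {backplane, connector, daughtercard, heatsink, module, shield, standoff}
8. bezel@(2, 1) [+x clear] — {backplane, bezel, connector, daughtercard, heatsink, module, shield, standoff}
9. pcb@(3, 1) [-y clear] — {backplane, bezel, connector, daughtercard, heatsink, module, pcb, shield, standoff}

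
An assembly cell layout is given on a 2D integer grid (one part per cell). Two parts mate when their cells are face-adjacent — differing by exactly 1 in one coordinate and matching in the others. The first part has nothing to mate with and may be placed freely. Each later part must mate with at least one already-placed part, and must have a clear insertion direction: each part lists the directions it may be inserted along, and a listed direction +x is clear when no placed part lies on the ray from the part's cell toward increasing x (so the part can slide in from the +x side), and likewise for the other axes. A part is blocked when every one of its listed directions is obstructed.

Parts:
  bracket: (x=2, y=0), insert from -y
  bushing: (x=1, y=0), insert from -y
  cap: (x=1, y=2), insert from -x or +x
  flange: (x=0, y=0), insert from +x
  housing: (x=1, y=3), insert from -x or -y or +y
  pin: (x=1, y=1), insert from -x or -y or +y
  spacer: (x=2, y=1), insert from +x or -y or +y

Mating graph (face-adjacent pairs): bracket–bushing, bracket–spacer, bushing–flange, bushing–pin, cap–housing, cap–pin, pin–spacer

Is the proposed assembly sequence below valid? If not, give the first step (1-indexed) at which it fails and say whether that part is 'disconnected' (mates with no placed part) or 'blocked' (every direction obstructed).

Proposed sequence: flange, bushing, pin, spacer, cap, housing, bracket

Valid

1. flange@(0, 0) [+x clear] — {flange}
2. bushing@(1, 0) [-y clear] — {bushing, flange}
3. pin@(1, 1) [-x clear] — {bushing, flange, pin}
4. spacer@(2, 1) [+x clear] — {bushing, flange, pin, spacer}
5. cap@(1, 2) [-x clear] — {bushing, cap, flange, pin, spacer}
6. housing@(1, 3) [-x clear] — {bushing, cap, flange, housing, pin, spacer}
7. bracket@(2, 0) [-y clear] — {bracket, bushing, cap, flange, housing, pin, spacer}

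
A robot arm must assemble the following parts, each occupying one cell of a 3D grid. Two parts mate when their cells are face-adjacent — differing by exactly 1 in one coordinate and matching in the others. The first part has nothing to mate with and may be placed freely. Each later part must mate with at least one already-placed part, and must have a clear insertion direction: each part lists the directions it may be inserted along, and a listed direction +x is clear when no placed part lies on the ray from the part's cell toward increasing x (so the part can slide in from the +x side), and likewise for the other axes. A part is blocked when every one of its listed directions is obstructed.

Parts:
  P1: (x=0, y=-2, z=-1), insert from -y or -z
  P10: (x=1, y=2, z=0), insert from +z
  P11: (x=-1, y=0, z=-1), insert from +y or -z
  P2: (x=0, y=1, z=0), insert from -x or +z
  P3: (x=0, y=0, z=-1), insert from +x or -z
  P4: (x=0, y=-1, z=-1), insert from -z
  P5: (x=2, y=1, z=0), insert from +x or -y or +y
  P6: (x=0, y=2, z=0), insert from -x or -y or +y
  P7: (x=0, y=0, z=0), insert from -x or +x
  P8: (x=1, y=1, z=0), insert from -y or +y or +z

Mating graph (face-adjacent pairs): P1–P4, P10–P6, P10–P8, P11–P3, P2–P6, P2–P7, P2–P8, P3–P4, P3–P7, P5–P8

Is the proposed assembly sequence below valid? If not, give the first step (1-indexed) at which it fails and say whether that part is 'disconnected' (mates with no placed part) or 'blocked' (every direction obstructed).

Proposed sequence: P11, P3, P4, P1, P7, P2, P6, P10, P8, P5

1. P11@(-1, 0, -1) [+y clear] — {P11}
2. P3@(0, 0, -1) [+x clear] — {P11, P3}
3. P4@(0, -1, -1) [-z clear] — {P11, P3, P4}
4. P1@(0, -2, -1) [-y clear] — {P1, P11, P3, P4}
5. P7@(0, 0, 0) [-x clear] — {P1, P11, P3, P4, P7}
6. P2@(0, 1, 0) [-x clear] — {P1, P11, P2, P3, P4, P7}
7. P6@(0, 2, 0) [-x clear] — {P1, P11, P2, P3, P4, P6, P7}
8. P10@(1, 2, 0) [+z clear] — {P1, P10, P11, P2, P3, P4, P6, P7}
9. P8@(1, 1, 0) [-y clear] — {P1, P10, P11, P2, P3, P4, P6, P7, P8}
10. P5@(2, 1, 0) [+x clear] — {P1, P10, P11, P2, P3, P4, P5, P6, P7, P8}

Valid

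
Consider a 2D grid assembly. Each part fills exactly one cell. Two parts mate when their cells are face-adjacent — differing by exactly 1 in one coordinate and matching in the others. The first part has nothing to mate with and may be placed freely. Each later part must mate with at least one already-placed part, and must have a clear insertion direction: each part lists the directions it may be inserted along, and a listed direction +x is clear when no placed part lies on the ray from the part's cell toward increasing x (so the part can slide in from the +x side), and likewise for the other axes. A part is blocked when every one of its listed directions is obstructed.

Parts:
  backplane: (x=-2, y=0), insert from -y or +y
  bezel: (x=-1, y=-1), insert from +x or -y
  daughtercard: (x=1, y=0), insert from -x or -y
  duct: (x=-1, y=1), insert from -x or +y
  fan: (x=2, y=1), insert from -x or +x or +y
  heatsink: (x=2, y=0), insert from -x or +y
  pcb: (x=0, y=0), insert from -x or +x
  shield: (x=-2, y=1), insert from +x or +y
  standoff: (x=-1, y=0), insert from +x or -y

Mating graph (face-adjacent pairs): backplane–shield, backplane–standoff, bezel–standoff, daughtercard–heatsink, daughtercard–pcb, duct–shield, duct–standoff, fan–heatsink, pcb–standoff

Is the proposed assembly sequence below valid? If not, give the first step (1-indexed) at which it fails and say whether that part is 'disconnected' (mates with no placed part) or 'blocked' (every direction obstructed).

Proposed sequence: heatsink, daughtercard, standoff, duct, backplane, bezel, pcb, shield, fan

1. heatsink@(2, 0) [-x clear] — {heatsink}
2. daughtercard@(1, 0) [-x clear] — {daughtercard, heatsink}
3. standoff@(-1, 0) — no placed neighbour ⇒ disconnected

Invalid at step 3 (disconnected)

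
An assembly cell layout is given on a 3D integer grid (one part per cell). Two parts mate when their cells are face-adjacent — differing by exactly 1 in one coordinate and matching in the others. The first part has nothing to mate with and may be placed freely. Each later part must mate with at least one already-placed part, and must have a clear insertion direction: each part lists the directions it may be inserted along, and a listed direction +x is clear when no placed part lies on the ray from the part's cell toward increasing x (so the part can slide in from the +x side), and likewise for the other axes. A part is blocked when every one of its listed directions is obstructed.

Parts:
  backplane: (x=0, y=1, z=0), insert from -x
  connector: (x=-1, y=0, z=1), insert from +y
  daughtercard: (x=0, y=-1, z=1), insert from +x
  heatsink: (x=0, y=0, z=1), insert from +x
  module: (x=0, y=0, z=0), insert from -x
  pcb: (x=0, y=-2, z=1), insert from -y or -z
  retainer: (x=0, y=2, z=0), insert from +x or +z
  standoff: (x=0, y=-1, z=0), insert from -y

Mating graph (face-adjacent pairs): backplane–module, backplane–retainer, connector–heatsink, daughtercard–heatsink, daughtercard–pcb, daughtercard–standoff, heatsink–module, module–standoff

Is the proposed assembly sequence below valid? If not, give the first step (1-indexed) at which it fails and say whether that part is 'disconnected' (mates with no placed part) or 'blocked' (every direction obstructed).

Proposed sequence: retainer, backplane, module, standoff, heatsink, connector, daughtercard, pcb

1. retainer@(0, 2, 0) [+x clear] — {retainer}
2. backplane@(0, 1, 0) [-x clear] — {backplane, retainer}
3. module@(0, 0, 0) [-x clear] — {backplane, module, retainer}
4. standoff@(0, -1, 0) [-y clear] — {backplane, module, retainer, standoff}
5. heatsink@(0, 0, 1) [+x clear] — {backplane, heatsink, module, retainer, standoff}
6. connector@(-1, 0, 1) [+y clear] — {backplane, connector, heatsink, module, retainer, standoff}
7. daughtercard@(0, -1, 1) [+x clear] — {backplane, connector, daughtercard, heatsink, module, retainer, standoff}
8. pcb@(0, -2, 1) [-y clear] — {backplane, connector, daughtercard, heatsink, module, pcb, retainer, standoff}

Valid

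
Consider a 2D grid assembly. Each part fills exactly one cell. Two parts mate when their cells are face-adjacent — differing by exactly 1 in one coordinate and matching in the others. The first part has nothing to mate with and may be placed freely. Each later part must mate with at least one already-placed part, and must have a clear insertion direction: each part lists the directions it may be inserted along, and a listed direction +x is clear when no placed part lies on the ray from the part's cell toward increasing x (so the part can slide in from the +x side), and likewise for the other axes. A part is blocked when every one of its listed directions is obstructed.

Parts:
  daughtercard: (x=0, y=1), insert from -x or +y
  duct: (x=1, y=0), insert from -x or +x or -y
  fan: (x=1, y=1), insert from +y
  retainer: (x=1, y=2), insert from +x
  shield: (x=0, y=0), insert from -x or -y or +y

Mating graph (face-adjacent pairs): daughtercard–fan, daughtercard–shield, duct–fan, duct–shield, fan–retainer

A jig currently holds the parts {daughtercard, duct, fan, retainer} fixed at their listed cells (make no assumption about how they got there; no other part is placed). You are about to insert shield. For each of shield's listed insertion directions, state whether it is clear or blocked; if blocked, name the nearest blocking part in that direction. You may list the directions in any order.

-x: ray from shield(0, 0) has no placed part ⇒ clear
-y: ray from shield(0, 0) has no placed part ⇒ clear
+y: nearest on ray is daughtercard@(0, 1) ⇒ blocked

+y: blocked by daughtercard; -x: clear; -y: clear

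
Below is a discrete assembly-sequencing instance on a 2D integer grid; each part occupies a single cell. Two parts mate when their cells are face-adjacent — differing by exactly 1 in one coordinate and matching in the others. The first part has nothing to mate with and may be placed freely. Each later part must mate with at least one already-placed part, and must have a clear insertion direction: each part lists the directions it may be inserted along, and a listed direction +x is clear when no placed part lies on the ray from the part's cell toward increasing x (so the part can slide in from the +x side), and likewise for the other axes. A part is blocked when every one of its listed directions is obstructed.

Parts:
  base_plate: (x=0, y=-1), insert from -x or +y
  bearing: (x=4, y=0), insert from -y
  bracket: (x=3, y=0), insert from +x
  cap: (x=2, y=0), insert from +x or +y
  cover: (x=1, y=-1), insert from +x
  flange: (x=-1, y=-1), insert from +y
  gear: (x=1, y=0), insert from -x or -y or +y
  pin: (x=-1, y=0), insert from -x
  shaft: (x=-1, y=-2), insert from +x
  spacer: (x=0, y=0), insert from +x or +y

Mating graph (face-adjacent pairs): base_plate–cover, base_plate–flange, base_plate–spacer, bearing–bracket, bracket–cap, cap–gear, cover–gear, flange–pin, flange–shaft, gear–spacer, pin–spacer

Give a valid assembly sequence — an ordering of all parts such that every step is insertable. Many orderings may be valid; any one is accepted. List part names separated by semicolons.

base_plate; spacer; gear; cap; bracket; bearing; flange; shaft; pin; cover

1. base_plate@(0, -1) [-x clear] — {base_plate}
2. spacer@(0, 0) [+x clear] — {base_plate, spacer}
3. gear@(1, 0) [-y clear] — {base_plate, gear, spacer}
4. cap@(2, 0) [+x clear] — {base_plate, cap, gear, spacer}
5. bracket@(3, 0) [+x clear] — {base_plate, bracket, cap, gear, spacer}
6. bearing@(4, 0) [-y clear] — {base_plate, bearing, bracket, cap, gear, spacer}
7. flange@(-1, -1) [+y clear] — {base_plate, bearing, bracket, cap, flange, gear, spacer}
8. shaft@(-1, -2) [+x clear] — {base_plate, bearing, bracket, cap, flange, gear, shaft, spacer}
9. pin@(-1, 0) [-x clear] — {base_plate, bearing, bracket, cap, flange, gear, pin, shaft, spacer}
10. cover@(1, -1) [+x clear] — {base_plate, bearing, bracket, cap, cover, flange, gear, pin, shaft, spacer}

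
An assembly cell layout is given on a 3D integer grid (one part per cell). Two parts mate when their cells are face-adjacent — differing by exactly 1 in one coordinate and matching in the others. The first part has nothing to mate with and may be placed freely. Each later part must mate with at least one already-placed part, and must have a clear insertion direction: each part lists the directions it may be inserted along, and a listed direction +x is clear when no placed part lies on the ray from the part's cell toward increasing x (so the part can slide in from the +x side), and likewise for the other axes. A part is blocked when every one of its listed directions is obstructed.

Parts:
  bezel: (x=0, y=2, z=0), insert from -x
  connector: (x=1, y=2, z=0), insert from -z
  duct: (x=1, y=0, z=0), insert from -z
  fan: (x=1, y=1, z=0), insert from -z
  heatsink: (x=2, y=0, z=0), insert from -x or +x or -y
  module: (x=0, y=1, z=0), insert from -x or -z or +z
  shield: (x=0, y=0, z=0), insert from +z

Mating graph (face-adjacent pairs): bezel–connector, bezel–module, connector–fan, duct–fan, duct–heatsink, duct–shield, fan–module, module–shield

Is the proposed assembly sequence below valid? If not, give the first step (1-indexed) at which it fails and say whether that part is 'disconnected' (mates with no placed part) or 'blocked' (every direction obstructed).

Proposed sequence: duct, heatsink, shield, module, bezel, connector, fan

1. duct@(1, 0, 0) [-z clear] — {duct}
2. heatsink@(2, 0, 0) [+x clear] — {duct, heatsink}
3. shield@(0, 0, 0) [+z clear] — {duct, heatsink, shield}
4. module@(0, 1, 0) [-x clear] — {duct, heatsink, module, shield}
5. bezel@(0, 2, 0) [-x clear] — {bezel, duct, heatsink, module, shield}
6. connector@(1, 2, 0) [-z clear] — {bezel, connector, duct, heatsink, module, shield}
7. fan@(1, 1, 0) [-z clear] — {bezel, connector, duct, fan, heatsink, module, shield}

Valid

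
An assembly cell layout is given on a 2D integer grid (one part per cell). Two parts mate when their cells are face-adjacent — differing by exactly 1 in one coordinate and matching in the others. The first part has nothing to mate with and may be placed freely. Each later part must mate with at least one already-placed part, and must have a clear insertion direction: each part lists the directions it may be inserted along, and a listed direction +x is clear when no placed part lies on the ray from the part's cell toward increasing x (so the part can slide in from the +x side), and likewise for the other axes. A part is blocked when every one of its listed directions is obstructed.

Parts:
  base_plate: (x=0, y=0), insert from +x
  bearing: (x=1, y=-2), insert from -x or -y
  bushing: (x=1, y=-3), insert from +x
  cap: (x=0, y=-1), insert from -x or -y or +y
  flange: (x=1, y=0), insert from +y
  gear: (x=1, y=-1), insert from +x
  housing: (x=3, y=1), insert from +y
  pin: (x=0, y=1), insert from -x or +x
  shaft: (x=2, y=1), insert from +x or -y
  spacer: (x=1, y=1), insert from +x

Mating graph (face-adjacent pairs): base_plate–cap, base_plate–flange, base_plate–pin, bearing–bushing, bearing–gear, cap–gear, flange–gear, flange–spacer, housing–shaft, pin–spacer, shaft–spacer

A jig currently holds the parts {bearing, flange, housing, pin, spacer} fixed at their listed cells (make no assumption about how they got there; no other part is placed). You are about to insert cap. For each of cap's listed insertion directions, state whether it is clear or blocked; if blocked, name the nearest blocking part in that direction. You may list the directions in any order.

-x: ray from cap(0, -1) has no placed part ⇒ clear
-y: ray from cap(0, -1) has no placed part ⇒ clear
+y: nearest on ray is pin@(0, 1) ⇒ blocked

+y: blocked by pin; -x: clear; -y: clear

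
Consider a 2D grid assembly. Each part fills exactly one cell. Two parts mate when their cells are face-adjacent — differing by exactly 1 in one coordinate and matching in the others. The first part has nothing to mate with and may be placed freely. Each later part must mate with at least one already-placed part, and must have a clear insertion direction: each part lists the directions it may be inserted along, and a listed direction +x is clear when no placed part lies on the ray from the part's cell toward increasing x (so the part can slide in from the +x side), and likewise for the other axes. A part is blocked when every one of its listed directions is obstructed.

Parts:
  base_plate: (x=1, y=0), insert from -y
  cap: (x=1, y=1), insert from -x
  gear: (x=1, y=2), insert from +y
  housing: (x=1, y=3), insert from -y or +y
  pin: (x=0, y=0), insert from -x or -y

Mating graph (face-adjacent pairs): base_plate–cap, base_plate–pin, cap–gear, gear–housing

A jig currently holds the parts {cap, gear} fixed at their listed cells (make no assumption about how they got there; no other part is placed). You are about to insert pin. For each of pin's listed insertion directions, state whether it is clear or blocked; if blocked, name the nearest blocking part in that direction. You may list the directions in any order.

-x: clear; -y: clear

-x: ray from pin(0, 0) has no placed part ⇒ clear
-y: ray from pin(0, 0) has no placed part ⇒ clear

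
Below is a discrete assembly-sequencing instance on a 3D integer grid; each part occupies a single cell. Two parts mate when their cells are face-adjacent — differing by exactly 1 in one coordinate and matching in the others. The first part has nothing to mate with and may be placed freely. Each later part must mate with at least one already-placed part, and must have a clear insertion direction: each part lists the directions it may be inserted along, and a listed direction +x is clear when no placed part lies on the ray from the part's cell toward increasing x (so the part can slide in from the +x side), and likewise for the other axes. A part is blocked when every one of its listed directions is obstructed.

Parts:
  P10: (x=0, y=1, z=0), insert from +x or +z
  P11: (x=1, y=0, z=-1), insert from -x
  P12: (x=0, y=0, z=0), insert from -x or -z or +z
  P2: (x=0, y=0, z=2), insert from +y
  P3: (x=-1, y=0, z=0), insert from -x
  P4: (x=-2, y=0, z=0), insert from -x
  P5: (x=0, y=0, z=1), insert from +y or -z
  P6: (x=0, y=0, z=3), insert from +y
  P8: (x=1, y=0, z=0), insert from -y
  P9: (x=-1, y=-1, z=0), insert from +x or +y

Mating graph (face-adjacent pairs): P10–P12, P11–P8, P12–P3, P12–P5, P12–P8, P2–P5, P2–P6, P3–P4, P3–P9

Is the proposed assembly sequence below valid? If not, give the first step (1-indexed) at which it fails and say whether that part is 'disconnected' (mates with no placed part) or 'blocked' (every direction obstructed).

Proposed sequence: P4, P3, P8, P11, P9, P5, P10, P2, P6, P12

1. P4@(-2, 0, 0) [-x clear] — {P4}
2. P3@(-1, 0, 0) — -x all obstructed ⇒ blocked

Invalid at step 2 (blocked)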